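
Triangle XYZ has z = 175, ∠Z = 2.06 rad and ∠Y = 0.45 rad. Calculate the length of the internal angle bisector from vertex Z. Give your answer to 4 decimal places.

The third angle is ∠X = π − ∠Y − ∠Z = 0.632 rad.
Law of sines: x = z·sin X/sin Z ≈ 117.06.
Law of sines: y = z·sin Y/sin Z ≈ 86.234.
The bisector from Z has length 2·x·y·cos(∠Z/2)/(x+y) ≈ 51.126.

t_Z ≈ 51.1255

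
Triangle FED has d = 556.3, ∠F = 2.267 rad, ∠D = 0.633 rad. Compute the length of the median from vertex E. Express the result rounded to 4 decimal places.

634.3427

The third angle is ∠E = π − ∠D − ∠F = 0.242 rad.
Law of sines: f = d·sin F/sin D ≈ 721.54.
Law of sines: e = d·sin E/sin D ≈ 224.99.
Median from E: ½√(2·d² + 2·f² − e²) ≈ 634.34.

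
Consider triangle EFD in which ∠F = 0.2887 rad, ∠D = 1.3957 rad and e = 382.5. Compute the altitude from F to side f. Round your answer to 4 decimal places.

The third angle is ∠E = π − ∠F − ∠D = 1.4572 rad.
Law of sines: f = e·sin F/sin E ≈ 109.61.
Law of sines: d = e·sin D/sin E ≈ 379.1.
Area = ½·e·f·sin D ≈ 20642.
The altitude from F has length 2·area/f ≈ 376.65.

376.6515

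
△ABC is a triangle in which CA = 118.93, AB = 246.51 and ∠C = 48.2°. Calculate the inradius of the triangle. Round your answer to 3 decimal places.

Law of sines: sin B = CA·sin C/AB ≈ 0.35966.
Since AB ≥ CA, only the acute value applies: ∠B ≈ 21.08°.
Then ∠A = 180° − ∠C − ∠B ≈ 110.72°.
Law of sines gives BC = AB·sin A/sin C ≈ 309.29.
Area = ½·AB·CA·sin A ≈ 13711.
Semiperimeter s = (309.29+118.93+246.51)/2 = 337.36.
Inradius = area/s = 13711/337.36 ≈ 40.64.

r ≈ 40.640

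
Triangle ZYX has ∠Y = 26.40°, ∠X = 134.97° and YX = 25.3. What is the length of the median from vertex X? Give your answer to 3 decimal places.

12.458

The third angle is ∠Z = 180° − ∠Y − ∠X = 18.63°.
Law of sines: XZ = YX·sin Y/sin Z ≈ 35.214.
Law of sines: ZY = YX·sin X/sin Z ≈ 56.03.
Median from X: ½√(2·YX² + 2·XZ² − ZY²) ≈ 12.458.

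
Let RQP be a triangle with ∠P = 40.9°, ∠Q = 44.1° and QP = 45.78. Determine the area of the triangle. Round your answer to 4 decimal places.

479.2936

The third angle is ∠R = 180° − ∠Q − ∠P = 95.00°.
Law of sines: PR = QP·sin Q/sin R ≈ 31.981.
Law of sines: RQ = QP·sin P/sin R ≈ 30.089.
Area = ½·QP·PR·sin P ≈ 479.29.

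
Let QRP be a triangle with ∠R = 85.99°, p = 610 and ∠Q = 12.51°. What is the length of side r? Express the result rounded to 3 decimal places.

The third angle is ∠P = 180° − ∠Q − ∠R = 81.50°.
Law of sines: r = p·sin R/sin P ≈ 615.26.

615.265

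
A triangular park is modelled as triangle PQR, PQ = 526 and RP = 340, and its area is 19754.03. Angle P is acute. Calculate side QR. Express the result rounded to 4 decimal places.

208.4059

From area = ½·RP·PQ·sin P, we get sin P = 2·area/(RP·PQ) ≈ 0.22091.
Taking the acute solution, ∠P ≈ 12.76°.
Law of cosines then gives QR ≈ 208.41.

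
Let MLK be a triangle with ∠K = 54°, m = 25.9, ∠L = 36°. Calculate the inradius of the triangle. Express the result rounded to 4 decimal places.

The third angle is ∠M = 180° − ∠L − ∠K = 90.00°.
Law of sines: l = m·sin L/sin M ≈ 15.224.
Law of sines: k = m·sin K/sin M ≈ 20.954.
Area = ½·m·l·sin K ≈ 159.49.
Semiperimeter s = (25.9+15.224+20.954)/2 = 31.039.
Inradius = area/s = 159.49/31.039 ≈ 5.1386.

r ≈ 5.1386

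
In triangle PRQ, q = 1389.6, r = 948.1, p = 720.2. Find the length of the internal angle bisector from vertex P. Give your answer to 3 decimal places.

1091.986

By the law of cosines, cos P = (r² + q² − p²) / (2·r·q) ≈ 0.87713, so ∠P ≈ 28.70°.
The bisector from P has length 2·r·q·cos(∠P/2)/(r+q) ≈ 1092.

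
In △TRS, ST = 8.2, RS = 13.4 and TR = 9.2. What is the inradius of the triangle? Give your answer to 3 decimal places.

r ≈ 2.408

Semiperimeter s = (13.4 + 8.2 + 9.2)/2 = 15.4.
Heron's formula: area = √(15.4·2·7.2·6.2) ≈ 37.08.
Inradius = area/s = 37.08/15.4 ≈ 2.4078.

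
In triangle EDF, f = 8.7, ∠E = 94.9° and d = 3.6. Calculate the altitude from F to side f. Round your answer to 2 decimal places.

By the law of cosines, e² = d² + f² − 2·d·f·cos E = 94.001, so e ≈ 9.6954.
Area = ½·d·f·sin E ≈ 15.603.
The altitude from F has length 2·area/f ≈ 3.5868.

3.59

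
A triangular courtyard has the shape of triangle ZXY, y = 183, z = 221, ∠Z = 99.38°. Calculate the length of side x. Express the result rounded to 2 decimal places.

97.62

Law of sines: sin Y = y·sin Z/z ≈ 0.81698.
Since z ≥ y, only the acute value applies: ∠Y ≈ 54.78°.
Then ∠X = 180° − ∠Z − ∠Y ≈ 25.84°.
Law of sines gives x = z·sin X/sin Z ≈ 97.617.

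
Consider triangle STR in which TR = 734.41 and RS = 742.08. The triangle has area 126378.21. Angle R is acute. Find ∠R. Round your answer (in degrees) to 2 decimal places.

From area = ½·TR·RS·sin R, we get sin R = 2·area/(TR·RS) ≈ 0.46378.
Taking the acute solution, ∠R ≈ 27.63°.

27.63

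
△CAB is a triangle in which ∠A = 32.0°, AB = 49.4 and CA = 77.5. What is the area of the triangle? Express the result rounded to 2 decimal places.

Area = ½·CA·AB·sin A ≈ 1014.4.

1014.40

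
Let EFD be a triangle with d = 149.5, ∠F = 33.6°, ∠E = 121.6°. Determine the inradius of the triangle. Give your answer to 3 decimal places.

r ≈ 38.620

The third angle is ∠D = 180° − ∠E − ∠F = 24.80°.
Law of sines: e = d·sin E/sin D ≈ 303.57.
Law of sines: f = d·sin F/sin D ≈ 197.24.
Area = ½·d·e·sin F ≈ 12557.
Semiperimeter s = (303.57+197.24+149.5)/2 = 325.15.
Inradius = area/s = 12557/325.15 ≈ 38.62.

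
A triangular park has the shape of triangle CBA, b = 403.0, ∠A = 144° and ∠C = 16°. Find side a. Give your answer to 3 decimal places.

692.583

The third angle is ∠B = 180° − ∠A − ∠C = 20.00°.
Law of sines: a = b·sin A/sin B ≈ 692.58.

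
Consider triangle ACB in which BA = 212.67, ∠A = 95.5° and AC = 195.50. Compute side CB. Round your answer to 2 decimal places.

302.36

By the law of cosines, CB² = BA² + AC² − 2·BA·AC·cos A = 91419, so CB ≈ 302.36.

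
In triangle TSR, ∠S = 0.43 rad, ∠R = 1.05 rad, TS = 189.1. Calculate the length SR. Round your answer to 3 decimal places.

The third angle is ∠T = π − ∠S − ∠R = 1.662 rad.
Law of sines: SR = TS·sin T/sin R ≈ 217.1.

217.104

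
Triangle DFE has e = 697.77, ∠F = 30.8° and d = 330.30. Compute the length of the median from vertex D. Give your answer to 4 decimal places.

m_D ≈ 562.3078

By the law of cosines, f² = e² + d² − 2·e·d·cos F = 2.0005e+05, so f ≈ 447.27.
Median from D: ½√(2·f² + 2·e² − d²) ≈ 562.31.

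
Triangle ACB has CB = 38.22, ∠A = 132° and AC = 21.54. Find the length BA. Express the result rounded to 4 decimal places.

Law of sines: sin B = AC·sin A/CB ≈ 0.41882.
Since CB ≥ AC, only the acute value applies: ∠B ≈ 24.76°.
Then ∠C = 180° − ∠A − ∠B ≈ 23.24°.
Law of sines gives BA = CB·sin C/sin A ≈ 20.293.

20.2933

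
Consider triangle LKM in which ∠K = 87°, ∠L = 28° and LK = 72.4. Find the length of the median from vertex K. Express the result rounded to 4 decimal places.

41.6308

The third angle is ∠M = 180° − ∠L − ∠K = 65.00°.
Law of sines: KM = LK·sin L/sin M ≈ 37.504.
Law of sines: ML = LK·sin K/sin M ≈ 79.775.
Median from K: ½√(2·LK² + 2·KM² − ML²) ≈ 41.631.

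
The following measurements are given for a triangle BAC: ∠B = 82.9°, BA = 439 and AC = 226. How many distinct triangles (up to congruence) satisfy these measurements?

BA·sin B = 439·sin(82.9°) ≈ 435.6.
Since AC = 226 < 435.6 = BA sin B, no triangle exists.

0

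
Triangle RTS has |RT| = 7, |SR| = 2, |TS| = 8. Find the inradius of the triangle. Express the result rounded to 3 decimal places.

0.757

Semiperimeter s = (8 + 2 + 7)/2 = 8.5.
Heron's formula: area = √(8.5·0.5·6.5·1.5) ≈ 6.4372.
Inradius = area/s = 6.4372/8.5 ≈ 0.75732.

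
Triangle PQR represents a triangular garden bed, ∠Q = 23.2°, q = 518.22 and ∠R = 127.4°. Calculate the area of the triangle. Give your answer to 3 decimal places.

area ≈ 132925.940

The third angle is ∠P = 180° − ∠Q − ∠R = 29.40°.
Law of sines: p = q·sin P/sin Q ≈ 645.77.
Law of sines: r = q·sin R/sin Q ≈ 1045.
Area = ½·q·p·sin R ≈ 1.3293e+05.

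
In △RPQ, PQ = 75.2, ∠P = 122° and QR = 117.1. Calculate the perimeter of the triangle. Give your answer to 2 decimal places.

Law of sines: sin R = PQ·sin P/QR ≈ 0.54460.
Since QR ≥ PQ, only the acute value applies: ∠R ≈ 33.00°.
Then ∠Q = 180° − ∠P − ∠R ≈ 25.00°.
Law of sines gives RP = QR·sin Q/sin P ≈ 58.361.
Semiperimeter s = (75.2+117.1+58.361)/2 = 125.33.
Perimeter = 75.2 + 117.1 + 58.361 = 250.66.

perimeter ≈ 250.66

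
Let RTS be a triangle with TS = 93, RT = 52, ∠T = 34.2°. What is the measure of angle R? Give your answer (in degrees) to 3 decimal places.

∠R ≈ 115.487°

By the law of cosines, SR² = RT² + TS² − 2·RT·TS·cos T = 3353.5, so SR ≈ 57.909.
Law of cosines again: cos R = (SR² + RT² − TS²)/(2·SR·RT) ≈ -0.43030, so ∠R ≈ 115.49°.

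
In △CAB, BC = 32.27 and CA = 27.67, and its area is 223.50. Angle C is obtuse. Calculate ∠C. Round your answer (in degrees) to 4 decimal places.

From area = ½·BC·CA·sin C, we get sin C = 2·area/(BC·CA) ≈ 0.50061.
Taking the obtuse solution, ∠C ≈ 149.96°.

∠C ≈ 149.9596°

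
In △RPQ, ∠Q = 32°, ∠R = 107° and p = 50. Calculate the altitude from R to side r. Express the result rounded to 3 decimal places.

The third angle is ∠P = 180° − ∠Q − ∠R = 41.00°.
Law of sines: r = p·sin R/sin P ≈ 72.883.
Law of sines: q = p·sin Q/sin P ≈ 40.387.
Area = ½·p·r·sin Q ≈ 965.55.
The altitude from R has length 2·area/r ≈ 26.496.

h_R ≈ 26.496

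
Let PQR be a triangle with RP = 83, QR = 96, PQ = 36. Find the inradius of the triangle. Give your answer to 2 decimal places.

r ≈ 13.69

Semiperimeter s = (96 + 83 + 36)/2 = 107.5.
Heron's formula: area = √(107.5·11.5·24.5·71.5) ≈ 1471.6.
Inradius = area/s = 1471.6/107.5 ≈ 13.689.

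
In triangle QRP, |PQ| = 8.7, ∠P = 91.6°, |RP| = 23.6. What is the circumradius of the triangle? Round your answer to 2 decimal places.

12.69

By the law of cosines, |QR|² = |RP|² + |PQ|² − 2·|RP|·|PQ|·cos P = 644.12, so |QR| ≈ 25.379.
Area = ½·|RP|·|PQ|·sin P ≈ 102.62.
Circumradius = |QR|/(2 sin P) ≈ 12.695.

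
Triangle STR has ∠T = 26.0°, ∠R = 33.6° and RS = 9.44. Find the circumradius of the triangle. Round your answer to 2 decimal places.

10.77

The third angle is ∠S = 180° − ∠T − ∠R = 120.40°.
Law of sines: TR = RS·sin S/sin T ≈ 18.574.
Law of sines: ST = RS·sin R/sin T ≈ 11.917.
Circumradius = RS/(2 sin T) ≈ 10.767.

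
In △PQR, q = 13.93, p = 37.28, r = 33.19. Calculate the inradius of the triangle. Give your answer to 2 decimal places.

5.45

Semiperimeter s = (37.28 + 13.93 + 33.19)/2 = 42.2.
Heron's formula: area = √(42.2·4.92·28.27·9.01) ≈ 229.97.
Inradius = area/s = 229.97/42.2 ≈ 5.4494.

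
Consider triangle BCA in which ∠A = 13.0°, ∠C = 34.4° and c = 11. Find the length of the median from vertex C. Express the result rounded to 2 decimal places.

The third angle is ∠B = 180° − ∠C − ∠A = 132.60°.
Law of sines: b = c·sin B/sin C ≈ 14.332.
Law of sines: a = c·sin A/sin C ≈ 4.3798.
Median from C: ½√(2·a² + 2·b² − c²) ≈ 9.0578.

m_C ≈ 9.06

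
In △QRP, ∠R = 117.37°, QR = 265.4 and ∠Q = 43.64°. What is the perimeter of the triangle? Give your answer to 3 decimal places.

perimeter ≈ 1552.570

The third angle is ∠P = 180° − ∠Q − ∠R = 18.99°.
Law of sines: RP = QR·sin Q/sin P ≈ 562.87.
Law of sines: PQ = QR·sin R/sin P ≈ 724.3.
Semiperimeter s = (562.87+724.3+265.4)/2 = 776.29.
Perimeter = 562.87 + 724.3 + 265.4 = 1552.6.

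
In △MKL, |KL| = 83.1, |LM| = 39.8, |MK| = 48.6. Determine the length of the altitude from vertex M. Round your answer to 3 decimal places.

h_M ≈ 14.990

Semiperimeter s = (83.1 + 39.8 + 48.6)/2 = 85.75.
Heron's formula: area = √(85.75·2.65·45.95·37.15) ≈ 622.82.
The altitude from M has length 2·area/|KL| ≈ 14.99.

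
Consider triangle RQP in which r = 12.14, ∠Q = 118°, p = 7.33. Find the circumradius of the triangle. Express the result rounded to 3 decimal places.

By the law of cosines, q² = p² + r² − 2·p·r·cos Q = 284.66, so q ≈ 16.872.
Area = ½·p·r·sin Q ≈ 39.285.
Circumradius = q/(2 sin Q) ≈ 9.5543.

9.554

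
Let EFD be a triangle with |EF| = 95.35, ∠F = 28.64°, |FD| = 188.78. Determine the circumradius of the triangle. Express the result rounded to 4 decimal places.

R ≈ 119.5514

By the law of cosines, |DE|² = |EF|² + |FD|² − 2·|EF|·|FD|·cos F = 13134, so |DE| ≈ 114.6.
Area = ½·|EF|·|FD|·sin F ≈ 4313.8.
Circumradius = |DE|/(2 sin F) ≈ 119.55.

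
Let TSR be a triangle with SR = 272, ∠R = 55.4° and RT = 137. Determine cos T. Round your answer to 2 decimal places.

By the law of cosines, TS² = SR² + RT² − 2·SR·RT·cos R = 50433, so TS ≈ 224.57.
Law of cosines again: cos T = (RT² + TS² − SR²)/(2·RT·TS) ≈ -0.07772, so ∠T ≈ 94.46°.

-0.08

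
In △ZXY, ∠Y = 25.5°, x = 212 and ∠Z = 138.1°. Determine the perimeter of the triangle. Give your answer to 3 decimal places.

The third angle is ∠X = 180° − ∠Y − ∠Z = 16.40°.
Law of sines: z = x·sin Z/sin X ≈ 501.45.
Law of sines: y = x·sin Y/sin X ≈ 323.26.
Semiperimeter s = (501.45+212+323.26)/2 = 518.35.
Perimeter = 501.45 + 212 + 323.26 = 1036.7.

1036.707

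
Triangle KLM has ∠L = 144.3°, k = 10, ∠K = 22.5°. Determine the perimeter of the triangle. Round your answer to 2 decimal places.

The third angle is ∠M = 180° − ∠K − ∠L = 13.20°.
Law of sines: l = k·sin L/sin K ≈ 15.249.
Law of sines: m = k·sin M/sin K ≈ 5.9671.
Semiperimeter s = (10+15.249+5.9671)/2 = 15.608.
Perimeter = 10 + 15.249 + 5.9671 = 31.216.

31.22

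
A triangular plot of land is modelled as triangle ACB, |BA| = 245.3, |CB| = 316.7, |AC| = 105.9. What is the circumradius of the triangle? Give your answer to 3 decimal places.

190.586

By the law of cosines, cos A = (|BA|² + |AC|² − |CB|²) / (2·|BA|·|AC|) ≈ -0.55649, so ∠A ≈ 123.81°.
Circumradius = |CB|/(2 sin A) ≈ 190.59.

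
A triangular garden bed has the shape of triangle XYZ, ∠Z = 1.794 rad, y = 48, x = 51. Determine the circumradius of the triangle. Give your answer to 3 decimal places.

R ≈ 39.678

By the law of cosines, z² = x² + y² − 2·x·y·cos Z = 5988.8, so z ≈ 77.387.
Area = ½·x·y·sin Z ≈ 1193.6.
Circumradius = z/(2 sin Z) ≈ 39.678.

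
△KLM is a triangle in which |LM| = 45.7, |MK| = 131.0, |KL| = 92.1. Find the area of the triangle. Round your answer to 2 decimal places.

area ≈ 1309.40

Semiperimeter s = (45.7 + 131 + 92.1)/2 = 134.4.
Heron's formula: area = √(134.4·88.7·3.4·42.3) ≈ 1309.4.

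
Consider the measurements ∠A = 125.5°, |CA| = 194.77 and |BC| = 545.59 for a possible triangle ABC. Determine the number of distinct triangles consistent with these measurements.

1

|CA|·sin A = 194.77·sin(125.5°) ≈ 158.6.
Since ∠A is not acute, a triangle exists only if |BC| > |CA|; here |BC| > |CA|, so there is exactly one triangle.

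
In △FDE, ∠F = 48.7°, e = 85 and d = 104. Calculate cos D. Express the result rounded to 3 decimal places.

cos D ≈ 0.205

By the law of cosines, f² = d² + e² − 2·d·e·cos F = 6372.2, so f ≈ 79.826.
Law of cosines again: cos D = (e² + f² − d²)/(2·e·f) ≈ 0.20494, so ∠D ≈ 78.17°.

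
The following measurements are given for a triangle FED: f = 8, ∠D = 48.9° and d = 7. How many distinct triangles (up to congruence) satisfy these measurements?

2

f·sin D = 8·sin(48.9°) ≈ 6.029.
Since f sin D < d < f (6.029 < 7 < 8), two triangles exist.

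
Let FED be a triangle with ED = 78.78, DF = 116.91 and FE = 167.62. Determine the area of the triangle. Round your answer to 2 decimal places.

area ≈ 4120.86

Semiperimeter s = (78.78 + 116.91 + 167.62)/2 = 181.66.
Heron's formula: area = √(181.66·102.88·64.745·14.035) ≈ 4120.9.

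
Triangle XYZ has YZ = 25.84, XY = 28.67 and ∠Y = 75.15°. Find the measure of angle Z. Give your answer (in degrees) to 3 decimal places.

By the law of cosines, ZX² = XY² + YZ² − 2·XY·YZ·cos Y = 1109.9, so ZX ≈ 33.316.
Law of cosines again: cos Z = (YZ² + ZX² − XY²)/(2·YZ·ZX) ≈ 0.55506, so ∠Z ≈ 56.29°.

∠Z ≈ 56.285°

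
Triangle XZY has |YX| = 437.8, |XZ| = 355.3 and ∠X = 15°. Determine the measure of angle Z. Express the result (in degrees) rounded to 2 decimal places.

∠Z ≈ 120.81°

By the law of cosines, |ZY|² = |YX|² + |XZ|² − 2·|YX|·|XZ|·cos X = 17407, so |ZY| ≈ 131.93.
Law of cosines again: cos Z = (|XZ|² + |ZY|² − |YX|²)/(2·|XZ|·|ZY|) ≈ -0.51224, so ∠Z ≈ 120.81°.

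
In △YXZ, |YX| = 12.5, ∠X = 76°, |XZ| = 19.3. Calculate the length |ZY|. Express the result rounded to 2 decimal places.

By the law of cosines, |ZY|² = |YX|² + |XZ|² − 2·|YX|·|XZ|·cos X = 412.01, so |ZY| ≈ 20.298.

20.30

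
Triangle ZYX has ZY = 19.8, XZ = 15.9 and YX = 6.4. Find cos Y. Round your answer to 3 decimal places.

By the law of cosines, cos Y = (ZY² + YX² − XZ²) / (2·ZY·YX) ≈ 0.71098, so ∠Y ≈ 44.69°.

0.711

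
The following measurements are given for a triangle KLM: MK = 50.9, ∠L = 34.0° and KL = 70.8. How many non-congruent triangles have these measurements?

2

KL·sin L = 70.8·sin(34.0°) ≈ 39.59.
Since KL sin L < MK < KL (39.59 < 50.9 < 70.8), two triangles exist.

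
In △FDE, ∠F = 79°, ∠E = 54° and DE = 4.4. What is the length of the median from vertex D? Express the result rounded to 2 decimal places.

The third angle is ∠D = 180° − ∠E − ∠F = 47.00°.
Law of sines: EF = DE·sin D/sin F ≈ 3.2782.
Law of sines: FD = DE·sin E/sin F ≈ 3.6263.
Median from D: ½√(2·FD² + 2·DE² − EF²) ≈ 3.6835.

m_D ≈ 3.68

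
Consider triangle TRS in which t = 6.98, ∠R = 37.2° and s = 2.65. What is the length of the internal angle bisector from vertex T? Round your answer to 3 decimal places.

By the law of cosines, r² = s² + t² − 2·s·t·cos R = 26.276, so r ≈ 5.126.
Law of cosines again: cos T = (r² + s² − t²)/(2·r·s) ≈ -0.56765, so ∠T ≈ 124.59°.
The bisector from T has length 2·r·s·cos(∠T/2)/(r+s) ≈ 1.6244.

1.624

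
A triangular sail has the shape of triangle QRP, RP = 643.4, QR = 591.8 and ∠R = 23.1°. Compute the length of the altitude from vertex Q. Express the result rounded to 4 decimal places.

232.1851

By the law of cosines, PQ² = QR² + RP² − 2·QR·RP·cos R = 63721, so PQ ≈ 252.43.
Area = ½·QR·RP·sin R ≈ 74694.
The altitude from Q has length 2·area/RP ≈ 232.19.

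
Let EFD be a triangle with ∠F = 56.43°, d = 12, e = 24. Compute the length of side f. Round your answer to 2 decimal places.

20.04

By the law of cosines, f² = d² + e² − 2·d·e·cos F = 401.5, so f ≈ 20.037.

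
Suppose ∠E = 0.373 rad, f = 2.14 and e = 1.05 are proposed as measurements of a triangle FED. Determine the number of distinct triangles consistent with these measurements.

f·sin E = 2.14·sin(0.373 rad) ≈ 0.7798.
Since f sin E < e < f (0.7798 < 1.05 < 2.14), two triangles exist.

2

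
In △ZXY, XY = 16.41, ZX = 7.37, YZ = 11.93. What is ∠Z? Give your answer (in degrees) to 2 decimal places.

By the law of cosines, cos Z = (YZ² + ZX² − XY²) / (2·YZ·ZX) ≈ -0.41312, so ∠Z ≈ 114.40°.

114.40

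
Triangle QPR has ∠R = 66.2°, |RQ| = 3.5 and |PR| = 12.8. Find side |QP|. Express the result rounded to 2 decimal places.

By the law of cosines, |QP|² = |PR|² + |RQ|² − 2·|PR|·|RQ|·cos R = 139.93, so |QP| ≈ 11.829.

11.83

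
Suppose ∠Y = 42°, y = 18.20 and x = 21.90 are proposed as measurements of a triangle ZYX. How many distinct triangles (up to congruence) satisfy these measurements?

2

x·sin Y = 21.90·sin(42°) ≈ 14.65.
Since x sin Y < y < x (14.65 < 18.20 < 21.90), two triangles exist.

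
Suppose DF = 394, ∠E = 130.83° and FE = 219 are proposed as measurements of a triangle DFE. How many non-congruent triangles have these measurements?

FE·sin E = 219·sin(130.83°) ≈ 165.7.
Since ∠E is not acute, a triangle exists only if DF > FE; here DF > FE, so there is exactly one triangle.

1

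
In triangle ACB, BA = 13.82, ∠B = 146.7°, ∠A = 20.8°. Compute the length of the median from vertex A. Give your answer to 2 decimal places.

The third angle is ∠C = 180° − ∠B − ∠A = 12.50°.
Law of sines: CB = BA·sin A/sin C ≈ 22.674.
Law of sines: AC = BA·sin B/sin C ≈ 35.056.
Median from A: ½√(2·BA² + 2·AC² − CB²) ≈ 24.113.

24.11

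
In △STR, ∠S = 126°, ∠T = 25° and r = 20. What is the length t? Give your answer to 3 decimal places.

17.434

The third angle is ∠R = 180° − ∠S − ∠T = 29.00°.
Law of sines: t = r·sin T/sin R ≈ 17.434.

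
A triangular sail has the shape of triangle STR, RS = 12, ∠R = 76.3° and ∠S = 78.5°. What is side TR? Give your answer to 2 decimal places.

The third angle is ∠T = 180° − ∠R − ∠S = 25.20°.
Law of sines: TR = RS·sin S/sin T ≈ 27.618.

27.62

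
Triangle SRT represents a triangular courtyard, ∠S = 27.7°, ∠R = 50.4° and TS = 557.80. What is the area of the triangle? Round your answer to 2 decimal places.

The third angle is ∠T = 180° − ∠S − ∠R = 101.90°.
Law of sines: RT = TS·sin S/sin R ≈ 336.51.
Law of sines: SR = TS·sin T/sin R ≈ 708.37.
Area = ½·TS·RT·sin T ≈ 91837.

91836.88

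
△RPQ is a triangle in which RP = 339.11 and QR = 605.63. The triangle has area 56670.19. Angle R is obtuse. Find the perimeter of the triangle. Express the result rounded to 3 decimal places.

perimeter ≈ 1852.661

From area = ½·QR·RP·sin R, we get sin R = 2·area/(QR·RP) ≈ 0.55187.
Taking the obtuse solution, ∠R ≈ 2.557 rad.
Law of cosines then gives PQ ≈ 907.92.
Perimeter = 907.92 + 605.63 + 339.11 = 1852.7.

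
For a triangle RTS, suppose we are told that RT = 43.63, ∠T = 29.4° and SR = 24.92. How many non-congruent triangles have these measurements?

RT·sin T = 43.63·sin(29.4°) ≈ 21.42.
Since RT sin T < SR < RT (21.42 < 24.92 < 43.63), two triangles exist.

2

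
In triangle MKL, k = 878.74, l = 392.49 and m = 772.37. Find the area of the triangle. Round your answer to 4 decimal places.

151477.7060

Semiperimeter s = (772.37 + 878.74 + 392.49)/2 = 1021.8.
Heron's formula: area = √(1021.8·249.43·143.06·629.31) ≈ 1.5148e+05.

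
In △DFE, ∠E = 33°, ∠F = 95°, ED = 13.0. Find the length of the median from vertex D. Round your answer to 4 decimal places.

m_D ≈ 9.1280

The third angle is ∠D = 180° − ∠F − ∠E = 52.00°.
Law of sines: FE = ED·sin D/sin F ≈ 10.283.
Law of sines: DF = ED·sin E/sin F ≈ 7.1074.
Median from D: ½√(2·ED² + 2·DF² − FE²) ≈ 9.128.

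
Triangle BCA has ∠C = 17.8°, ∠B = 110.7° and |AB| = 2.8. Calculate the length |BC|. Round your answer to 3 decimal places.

7.168

The third angle is ∠A = 180° − ∠B − ∠C = 51.50°.
Law of sines: |BC| = |AB|·sin A/sin C ≈ 7.1683.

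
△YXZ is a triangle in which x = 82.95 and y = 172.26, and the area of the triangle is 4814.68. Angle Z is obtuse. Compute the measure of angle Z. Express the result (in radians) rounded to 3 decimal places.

2.402

From area = ½·y·x·sin Z, we get sin Z = 2·area/(y·x) ≈ 0.67390.
Taking the obtuse solution, ∠Z ≈ 2.402 rad.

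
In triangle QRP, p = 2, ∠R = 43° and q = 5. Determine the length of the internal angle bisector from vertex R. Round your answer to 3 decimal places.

t_R ≈ 2.658

By the law of cosines, r² = p² + q² − 2·p·q·cos R = 14.373, so r ≈ 3.7912.
The bisector from R has length 2·p·q·cos(∠R/2)/(p+q) ≈ 2.6583.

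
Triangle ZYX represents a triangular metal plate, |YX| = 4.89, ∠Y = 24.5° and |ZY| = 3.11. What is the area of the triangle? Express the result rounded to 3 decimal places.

area ≈ 3.153

Area = ½·|ZY|·|YX|·sin Y ≈ 3.1533.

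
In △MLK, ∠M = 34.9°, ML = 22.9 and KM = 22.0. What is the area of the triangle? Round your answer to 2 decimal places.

Area = ½·KM·ML·sin M ≈ 144.12.

144.12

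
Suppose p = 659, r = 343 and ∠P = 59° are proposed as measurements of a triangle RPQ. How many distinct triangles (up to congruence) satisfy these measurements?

r·sin P = 343·sin(59°) ≈ 294.
Since p ≥ r, exactly one triangle exists.

1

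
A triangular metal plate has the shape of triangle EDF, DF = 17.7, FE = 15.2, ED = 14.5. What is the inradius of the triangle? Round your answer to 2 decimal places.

r ≈ 4.45

Semiperimeter s = (17.7 + 15.2 + 14.5)/2 = 23.7.
Heron's formula: area = √(23.7·6·8.5·9.2) ≈ 105.45.
Inradius = area/s = 105.45/23.7 ≈ 4.4494.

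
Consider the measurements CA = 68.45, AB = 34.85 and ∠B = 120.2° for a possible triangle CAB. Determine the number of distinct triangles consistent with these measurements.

1

AB·sin B = 34.85·sin(120.2°) ≈ 30.12.
Since ∠B is not acute, a triangle exists only if CA > AB; here CA > AB, so there is exactly one triangle.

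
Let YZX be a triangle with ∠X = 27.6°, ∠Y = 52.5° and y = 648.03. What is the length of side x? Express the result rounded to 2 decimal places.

378.43

The third angle is ∠Z = 180° − ∠X − ∠Y = 99.90°.
Law of sines: x = y·sin X/sin Y ≈ 378.43.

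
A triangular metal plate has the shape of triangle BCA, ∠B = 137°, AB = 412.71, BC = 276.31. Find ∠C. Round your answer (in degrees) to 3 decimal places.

25.959

By the law of cosines, CA² = AB² + BC² − 2·AB·BC·cos B = 4.1348e+05, so CA ≈ 643.02.
Law of cosines again: cos C = (BC² + CA² − AB²)/(2·BC·CA) ≈ 0.89911, so ∠C ≈ 25.96°.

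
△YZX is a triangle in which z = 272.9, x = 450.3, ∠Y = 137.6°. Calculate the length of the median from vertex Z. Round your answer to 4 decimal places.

By the law of cosines, y² = z² + x² − 2·z·x·cos Y = 4.5874e+05, so y ≈ 677.3.
Median from Z: ½√(2·x² + 2·y² − z²) ≈ 558.69.

558.6906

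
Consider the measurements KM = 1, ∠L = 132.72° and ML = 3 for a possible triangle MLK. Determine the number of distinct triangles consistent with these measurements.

ML·sin L = 3·sin(132.72°) ≈ 2.204.
Since ∠L is not acute, a triangle exists only if KM > ML; here KM ≤ ML, so there is no triangle.

0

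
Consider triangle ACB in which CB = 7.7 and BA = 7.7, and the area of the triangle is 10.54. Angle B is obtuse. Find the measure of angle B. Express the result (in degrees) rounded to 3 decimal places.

From area = ½·CB·BA·sin B, we get sin B = 2·area/(CB·BA) ≈ 0.35554.
Taking the obtuse solution, ∠B ≈ 159.17°.

159.173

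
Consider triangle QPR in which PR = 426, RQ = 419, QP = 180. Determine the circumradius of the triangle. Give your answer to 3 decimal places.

By the law of cosines, cos Q = (RQ² + QP² − PR²) / (2·RQ·QP) ≈ 0.17558, so ∠Q ≈ 79.89°.
Circumradius = PR/(2 sin Q) ≈ 216.36.

216.361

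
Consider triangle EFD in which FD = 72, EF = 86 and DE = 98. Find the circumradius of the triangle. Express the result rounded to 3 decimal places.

R ≈ 50.479

By the law of cosines, cos E = (DE² + EF² − FD²) / (2·DE·EF) ≈ 0.70100, so ∠E ≈ 45.49°.
Circumradius = FD/(2 sin E) ≈ 50.479.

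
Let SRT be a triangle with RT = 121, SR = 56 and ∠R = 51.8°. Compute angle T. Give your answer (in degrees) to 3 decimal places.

By the law of cosines, TS² = SR² + RT² − 2·SR·RT·cos R = 9396.3, so TS ≈ 96.935.
Law of cosines again: cos T = (RT² + TS² − SR²)/(2·RT·TS) ≈ 0.89100, so ∠T ≈ 27.00°.

27.000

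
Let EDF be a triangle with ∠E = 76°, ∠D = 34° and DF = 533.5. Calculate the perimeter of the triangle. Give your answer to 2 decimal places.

The third angle is ∠F = 180° − ∠E − ∠D = 70.00°.
Law of sines: FE = DF·sin D/sin E ≈ 307.46.
Law of sines: ED = DF·sin F/sin E ≈ 516.67.
Semiperimeter s = (533.5+307.46+516.67)/2 = 678.82.
Perimeter = 533.5 + 307.46 + 516.67 = 1357.6.

perimeter ≈ 1357.64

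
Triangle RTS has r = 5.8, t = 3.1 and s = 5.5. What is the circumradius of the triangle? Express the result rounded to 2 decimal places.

2.95

By the law of cosines, cos R = (t² + s² − r²) / (2·t·s) ≈ 0.18240, so ∠R ≈ 79.49°.
Circumradius = r/(2 sin R) ≈ 2.9495.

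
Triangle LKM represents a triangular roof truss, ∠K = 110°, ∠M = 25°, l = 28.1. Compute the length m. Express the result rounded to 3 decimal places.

16.795

The third angle is ∠L = 180° − ∠K − ∠M = 45.00°.
Law of sines: m = l·sin M/sin L ≈ 16.795.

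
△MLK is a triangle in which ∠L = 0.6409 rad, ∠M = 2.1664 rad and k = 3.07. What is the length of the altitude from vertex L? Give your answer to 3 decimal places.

The third angle is ∠K = π − ∠M − ∠L = 0.3343 rad.
Law of sines: m = k·sin M/sin K ≈ 7.7457.
Law of sines: l = k·sin L/sin K ≈ 5.5946.
Area = ½·k·m·sin L ≈ 7.109.
The altitude from L has length 2·area/l ≈ 2.5414.

h_L ≈ 2.541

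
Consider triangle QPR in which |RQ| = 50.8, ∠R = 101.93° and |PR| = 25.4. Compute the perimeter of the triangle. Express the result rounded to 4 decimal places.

perimeter ≈ 137.5128

By the law of cosines, |QP|² = |PR|² + |RQ|² − 2·|PR|·|RQ|·cos R = 3759.3, so |QP| ≈ 61.313.
Semiperimeter s = (25.4+50.8+61.313)/2 = 68.756.
Perimeter = 25.4 + 50.8 + 61.313 = 137.51.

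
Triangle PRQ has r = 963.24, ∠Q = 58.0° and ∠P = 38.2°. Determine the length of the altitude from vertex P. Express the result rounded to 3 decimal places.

The third angle is ∠R = 180° − ∠Q − ∠P = 83.80°.
Law of sines: p = r·sin P/sin R ≈ 599.18.
Law of sines: q = r·sin Q/sin R ≈ 821.68.
Area = ½·r·p·sin Q ≈ 2.4473e+05.
The altitude from P has length 2·area/p ≈ 816.87.

816.874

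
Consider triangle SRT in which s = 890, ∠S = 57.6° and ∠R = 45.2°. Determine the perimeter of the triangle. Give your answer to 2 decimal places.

The third angle is ∠T = 180° − ∠S − ∠R = 77.20°.
Law of sines: r = s·sin R/sin S ≈ 747.95.
Law of sines: t = s·sin T/sin S ≈ 1027.9.
Semiperimeter p = (890+747.95+1027.9)/2 = 1332.9.
Perimeter = 890 + 747.95 + 1027.9 = 2665.9.

2665.85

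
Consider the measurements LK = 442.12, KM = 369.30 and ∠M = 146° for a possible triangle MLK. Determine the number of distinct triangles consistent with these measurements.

KM·sin M = 369.30·sin(146°) ≈ 206.5.
Since ∠M is not acute, a triangle exists only if LK > KM; here LK > KM, so there is exactly one triangle.

1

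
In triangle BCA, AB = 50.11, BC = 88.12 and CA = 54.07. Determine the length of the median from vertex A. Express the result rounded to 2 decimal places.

27.86

Median from A: ½√(2·CA² + 2·AB² − BC²) ≈ 27.857.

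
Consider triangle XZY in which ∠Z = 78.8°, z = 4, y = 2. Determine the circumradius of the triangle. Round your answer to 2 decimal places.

Law of sines: sin Y = y·sin Z/z ≈ 0.49048.
Since z ≥ y, only the acute value applies: ∠Y ≈ 29.37°.
Then ∠X = 180° − ∠Z − ∠Y ≈ 71.83°.
Law of sines gives x = z·sin X/sin Z ≈ 3.8743.
Circumradius = z/(2 sin Z) ≈ 2.0388.

R ≈ 2.04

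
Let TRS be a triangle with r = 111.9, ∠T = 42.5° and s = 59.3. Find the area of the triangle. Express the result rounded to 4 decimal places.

area ≈ 2241.4968

Area = ½·r·s·sin T ≈ 2241.5.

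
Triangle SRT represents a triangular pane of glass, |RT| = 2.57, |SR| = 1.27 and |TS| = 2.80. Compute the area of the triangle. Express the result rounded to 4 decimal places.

Semiperimeter s = (2.57 + 2.8 + 1.27)/2 = 3.32.
Heron's formula: area = √(3.32·0.75·0.52·2.05) ≈ 1.6292.

area ≈ 1.6292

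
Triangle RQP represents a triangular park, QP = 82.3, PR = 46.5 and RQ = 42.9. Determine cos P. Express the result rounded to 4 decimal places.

0.9270

By the law of cosines, cos P = (QP² + PR² − RQ²) / (2·QP·PR) ≈ 0.92700, so ∠P ≈ 22.03°.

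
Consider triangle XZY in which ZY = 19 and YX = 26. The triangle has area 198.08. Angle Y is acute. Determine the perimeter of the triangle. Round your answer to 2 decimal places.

66.14

From area = ½·ZY·YX·sin Y, we get sin Y = 2·area/(ZY·YX) ≈ 0.80194.
Taking the acute solution, ∠Y ≈ 53.32°.
Law of cosines then gives XZ ≈ 21.137.
Perimeter = 19 + 26 + 21.137 = 66.137.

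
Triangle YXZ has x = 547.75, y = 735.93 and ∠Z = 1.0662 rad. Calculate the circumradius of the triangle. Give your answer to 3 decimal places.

R ≈ 383.954

By the law of cosines, z² = y² + x² − 2·y·x·cos Z = 4.5186e+05, so z ≈ 672.2.
Area = ½·y·x·sin Z ≈ 1.7643e+05.
Circumradius = z/(2 sin Z) ≈ 383.95.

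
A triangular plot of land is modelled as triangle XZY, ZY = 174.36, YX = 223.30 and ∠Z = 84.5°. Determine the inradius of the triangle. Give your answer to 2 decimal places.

Law of sines: sin X = ZY·sin Z/YX ≈ 0.77724.
Since YX ≥ ZY, only the acute value applies: ∠X ≈ 51.01°.
Then ∠Y = 180° − ∠Z − ∠X ≈ 44.49°.
Law of sines gives XZ = YX·sin Y/sin Z ≈ 157.21.
Area = ½·YX·ZY·sin Y ≈ 13643.
Semiperimeter s = (174.36+223.3+157.21)/2 = 277.44.
Inradius = area/s = 13643/277.44 ≈ 49.174.

r ≈ 49.17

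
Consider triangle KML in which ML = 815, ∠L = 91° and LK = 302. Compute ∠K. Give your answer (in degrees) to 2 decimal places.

By the law of cosines, KM² = ML² + LK² − 2·ML·LK·cos L = 7.6402e+05, so KM ≈ 874.08.
Law of cosines again: cos K = (LK² + KM² − ML²)/(2·LK·KM) ≈ 0.36178, so ∠K ≈ 68.79°.

68.79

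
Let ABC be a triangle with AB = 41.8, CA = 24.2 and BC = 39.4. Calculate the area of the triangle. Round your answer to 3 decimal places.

area ≈ 466.624

Semiperimeter s = (39.4 + 24.2 + 41.8)/2 = 52.7.
Heron's formula: area = √(52.7·13.3·28.5·10.9) ≈ 466.62.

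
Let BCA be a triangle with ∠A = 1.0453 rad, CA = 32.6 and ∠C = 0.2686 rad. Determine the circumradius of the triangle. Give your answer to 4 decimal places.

R ≈ 16.8531

The third angle is ∠B = π − ∠C − ∠A = 1.8277 rad.
Law of sines: AB = CA·sin C/sin B ≈ 8.945.
Law of sines: BC = CA·sin A/sin B ≈ 29.158.
Circumradius = CA/(2 sin B) ≈ 16.853.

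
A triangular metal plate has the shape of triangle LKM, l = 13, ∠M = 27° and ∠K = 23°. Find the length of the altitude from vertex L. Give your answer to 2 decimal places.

The third angle is ∠L = 180° − ∠K − ∠M = 130.00°.
Law of sines: k = l·sin K/sin L ≈ 6.6308.
Law of sines: m = l·sin M/sin L ≈ 7.7044.
Area = ½·l·k·sin M ≈ 19.567.
The altitude from L has length 2·area/l ≈ 3.0103.

h_L ≈ 3.01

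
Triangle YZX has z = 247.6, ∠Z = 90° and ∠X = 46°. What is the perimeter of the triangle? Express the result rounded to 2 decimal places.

The third angle is ∠Y = 180° − ∠Z − ∠X = 44.00°.
Law of sines: y = z·sin Y/sin Z ≈ 172.
Law of sines: x = z·sin X/sin Z ≈ 178.11.
Semiperimeter s = (172+247.6+178.11)/2 = 298.85.
Perimeter = 172 + 247.6 + 178.11 = 597.71.

597.71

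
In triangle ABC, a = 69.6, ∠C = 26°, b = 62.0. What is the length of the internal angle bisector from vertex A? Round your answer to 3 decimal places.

t_A ≈ 28.656

By the law of cosines, c² = a² + b² − 2·a·b·cos C = 931.21, so c ≈ 30.516.
Law of cosines again: cos A = (b² + c² − a²)/(2·b·c) ≈ -0.01822, so ∠A ≈ 91.04°.
The bisector from A has length 2·b·c·cos(∠A/2)/(b+c) ≈ 28.656.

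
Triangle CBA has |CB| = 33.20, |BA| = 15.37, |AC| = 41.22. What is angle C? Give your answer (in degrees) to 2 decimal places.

By the law of cosines, cos C = (|AC|² + |CB|² − |BA|²) / (2·|AC|·|CB|) ≈ 0.93719, so ∠C ≈ 20.42°.

∠C ≈ 20.42°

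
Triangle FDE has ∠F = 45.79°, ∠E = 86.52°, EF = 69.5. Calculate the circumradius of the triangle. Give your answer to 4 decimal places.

R ≈ 46.9903

The third angle is ∠D = 180° − ∠E − ∠F = 47.69°.
Law of sines: DE = EF·sin F/sin D ≈ 67.364.
Law of sines: FD = EF·sin E/sin D ≈ 93.807.
Circumradius = EF/(2 sin D) ≈ 46.99.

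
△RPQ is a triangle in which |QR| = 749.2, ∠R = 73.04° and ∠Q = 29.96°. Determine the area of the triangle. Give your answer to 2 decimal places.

The third angle is ∠P = 180° − ∠Q − ∠R = 77.00°.
Law of sines: |PQ| = |QR|·sin R/sin P ≈ 735.47.
Law of sines: |RP| = |QR|·sin Q/sin P ≈ 383.99.
Area = ½·|QR|·|PQ|·sin Q ≈ 1.3759e+05.

area ≈ 137586.22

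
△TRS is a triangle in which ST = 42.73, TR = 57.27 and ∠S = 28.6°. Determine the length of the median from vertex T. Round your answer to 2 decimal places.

21.96

Law of sines: sin R = ST·sin S/TR ≈ 0.35716.
Since TR ≥ ST, only the acute value applies: ∠R ≈ 20.93°.
Then ∠T = 180° − ∠S − ∠R ≈ 130.47°.
Law of sines gives RS = TR·sin T/sin S ≈ 91.009.
Median from T: ½√(2·ST² + 2·TR² − RS²) ≈ 21.959.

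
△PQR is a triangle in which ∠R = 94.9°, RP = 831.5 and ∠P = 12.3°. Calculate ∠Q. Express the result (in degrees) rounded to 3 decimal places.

72.800

The third angle is ∠Q = 180° − ∠R − ∠P = 72.80°.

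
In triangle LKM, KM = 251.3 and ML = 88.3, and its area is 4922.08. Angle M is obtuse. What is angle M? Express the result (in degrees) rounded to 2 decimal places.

153.66

From area = ½·KM·ML·sin M, we get sin M = 2·area/(KM·ML) ≈ 0.44363.
Taking the obtuse solution, ∠M ≈ 153.66°.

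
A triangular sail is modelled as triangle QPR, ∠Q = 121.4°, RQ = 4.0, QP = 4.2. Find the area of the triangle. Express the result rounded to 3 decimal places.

Area = ½·RQ·QP·sin Q ≈ 7.1698.

area ≈ 7.170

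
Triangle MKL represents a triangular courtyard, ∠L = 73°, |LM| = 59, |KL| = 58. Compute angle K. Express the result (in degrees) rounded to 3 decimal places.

By the law of cosines, |MK|² = |KL|² + |LM|² − 2·|KL|·|LM|·cos L = 4844, so |MK| ≈ 69.599.
Law of cosines again: cos K = (|MK|² + |KL|² − |LM|²)/(2·|MK|·|KL|) ≈ 0.58550, so ∠K ≈ 54.16°.

54.162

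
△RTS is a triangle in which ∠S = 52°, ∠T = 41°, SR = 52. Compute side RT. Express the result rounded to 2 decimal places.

The third angle is ∠R = 180° − ∠T − ∠S = 87.00°.
Law of sines: RT = SR·sin S/sin T ≈ 62.459.

62.46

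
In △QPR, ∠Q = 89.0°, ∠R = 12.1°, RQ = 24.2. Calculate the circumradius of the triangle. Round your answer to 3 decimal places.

12.331

The third angle is ∠P = 180° − ∠R − ∠Q = 78.90°.
Law of sines: PR = RQ·sin Q/sin P ≈ 24.658.
Law of sines: QP = RQ·sin R/sin P ≈ 5.1695.
Circumradius = RQ/(2 sin P) ≈ 12.331.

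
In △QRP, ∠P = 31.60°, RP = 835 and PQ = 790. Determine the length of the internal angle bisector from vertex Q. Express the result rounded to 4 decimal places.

By the law of cosines, QR² = RP² + PQ² − 2·RP·PQ·cos P = 1.9764e+05, so QR ≈ 444.57.
Law of cosines again: cos Q = (PQ² + QR² − RP²)/(2·PQ·QR) ≈ 0.17727, so ∠Q ≈ 79.79°.
The bisector from Q has length 2·PQ·QR·cos(∠Q/2)/(PQ+QR) ≈ 436.52.

436.5195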